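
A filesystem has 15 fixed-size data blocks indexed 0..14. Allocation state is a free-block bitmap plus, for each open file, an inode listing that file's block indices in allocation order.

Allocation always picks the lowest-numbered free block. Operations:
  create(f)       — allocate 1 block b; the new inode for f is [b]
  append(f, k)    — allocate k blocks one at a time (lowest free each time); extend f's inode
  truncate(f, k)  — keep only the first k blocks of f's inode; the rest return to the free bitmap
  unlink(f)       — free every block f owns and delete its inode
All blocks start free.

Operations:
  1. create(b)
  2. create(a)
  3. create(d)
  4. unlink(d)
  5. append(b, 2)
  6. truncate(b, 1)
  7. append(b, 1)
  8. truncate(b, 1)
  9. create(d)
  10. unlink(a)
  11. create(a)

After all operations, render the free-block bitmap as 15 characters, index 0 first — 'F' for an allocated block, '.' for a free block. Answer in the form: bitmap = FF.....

[1] create(b) — b=0 (map F..............)
[2] create(a) — a=1 b=0 (map FF.............)
[3] create(d) — a=1 b=0 d=2 (map FFF............)
[4] unlink(d) — a=1 b=0 (map FF.............)
[5] append(b, 2) — a=1 b=0,2,3 (map FFFF...........)
[6] truncate(b, 1) — a=1 b=0 (map FF.............)
[7] append(b, 1) — a=1 b=0,2 (map FFF............)
[8] truncate(b, 1) — a=1 b=0 (map FF.............)
[9] create(d) — a=1 b=0 d=2 (map FFF............)
[10] unlink(a) — b=0 d=2 (map F.F............)
[11] create(a) — a=1 b=0 d=2 (map FFF............)

bitmap = FFF............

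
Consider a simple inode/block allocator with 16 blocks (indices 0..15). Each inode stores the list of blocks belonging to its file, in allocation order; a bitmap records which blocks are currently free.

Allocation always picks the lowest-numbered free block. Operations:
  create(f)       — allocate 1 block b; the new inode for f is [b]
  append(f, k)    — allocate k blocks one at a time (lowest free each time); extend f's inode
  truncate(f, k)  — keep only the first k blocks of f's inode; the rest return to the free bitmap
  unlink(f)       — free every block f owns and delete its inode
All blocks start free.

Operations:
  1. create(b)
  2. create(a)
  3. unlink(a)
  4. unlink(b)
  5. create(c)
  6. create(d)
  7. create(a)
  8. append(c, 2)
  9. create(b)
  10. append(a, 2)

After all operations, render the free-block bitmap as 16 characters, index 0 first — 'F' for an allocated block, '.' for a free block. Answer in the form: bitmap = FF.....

create(b): bitmap=F............... | b=[0]
create(a): bitmap=FF.............. | a=[1] b=[0]
unlink(a): bitmap=F............... | b=[0]
unlink(b): bitmap=................ | 
create(c): bitmap=F............... | c=[0]
create(d): bitmap=FF.............. | c=[0] d=[1]
create(a): bitmap=FFF............. | a=[2] c=[0] d=[1]
append(c, 2): bitmap=FFFFF........... | a=[2] c=[0, 3, 4] d=[1]
create(b): bitmap=FFFFFF.......... | a=[2] b=[5] c=[0, 3, 4] d=[1]
append(a, 2): bitmap=FFFFFFFF........ | a=[2, 6, 7] b=[5] c=[0, 3, 4] d=[1]

bitmap = FFFFFFFF........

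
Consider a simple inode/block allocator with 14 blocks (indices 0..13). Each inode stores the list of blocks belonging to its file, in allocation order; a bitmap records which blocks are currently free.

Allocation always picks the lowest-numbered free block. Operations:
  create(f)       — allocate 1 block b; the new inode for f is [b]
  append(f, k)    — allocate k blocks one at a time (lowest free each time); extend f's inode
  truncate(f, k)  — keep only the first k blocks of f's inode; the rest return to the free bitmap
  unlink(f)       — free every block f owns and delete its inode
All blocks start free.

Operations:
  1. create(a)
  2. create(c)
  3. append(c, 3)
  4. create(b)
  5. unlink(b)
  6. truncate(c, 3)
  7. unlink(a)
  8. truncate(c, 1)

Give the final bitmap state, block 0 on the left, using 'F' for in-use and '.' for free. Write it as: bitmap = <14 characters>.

bitmap = .F............

  1. create(a)  ⇒  F.............  {a→[0]}
  2. create(c)  ⇒  FF............  {a→[0]; c→[1]}
  3. append(c, 3)  ⇒  FFFFF.........  {a→[0]; c→[1, 2, 3, 4]}
  4. create(b)  ⇒  FFFFFF........  {a→[0]; b→[5]; c→[1, 2, 3, 4]}
  5. unlink(b)  ⇒  FFFFF.........  {a→[0]; c→[1, 2, 3, 4]}
  6. truncate(c, 3)  ⇒  FFFF..........  {a→[0]; c→[1, 2, 3]}
  7. unlink(a)  ⇒  .FFF..........  {c→[1, 2, 3]}
  8. truncate(c, 1)  ⇒  .F............  {c→[1]}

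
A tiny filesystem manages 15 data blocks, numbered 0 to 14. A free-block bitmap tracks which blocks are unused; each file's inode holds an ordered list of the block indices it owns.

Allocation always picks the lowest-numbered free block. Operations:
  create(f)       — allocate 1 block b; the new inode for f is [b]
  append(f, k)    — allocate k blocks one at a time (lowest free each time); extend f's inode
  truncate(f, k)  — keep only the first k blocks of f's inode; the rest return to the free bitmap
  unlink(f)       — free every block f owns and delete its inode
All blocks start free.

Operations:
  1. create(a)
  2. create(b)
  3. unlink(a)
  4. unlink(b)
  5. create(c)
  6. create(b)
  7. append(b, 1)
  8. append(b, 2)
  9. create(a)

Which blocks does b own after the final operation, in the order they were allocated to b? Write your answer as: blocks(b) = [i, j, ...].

after create(a) → a:[0]  free=[F..............]
after create(b) → a:[0], b:[1]  free=[FF.............]
after unlink(a) → b:[1]  free=[.F.............]
after unlink(b) →   free=[...............]
after create(c) → c:[0]  free=[F..............]
after create(b) → b:[1], c:[0]  free=[FF.............]
after append(b, 1) → b:[1, 2], c:[0]  free=[FFF............]
after append(b, 2) → b:[1, 2, 3, 4], c:[0]  free=[FFFFF..........]
after create(a) → a:[5], b:[1, 2, 3, 4], c:[0]  free=[FFFFFF.........]

blocks(b) = [1, 2, 3, 4]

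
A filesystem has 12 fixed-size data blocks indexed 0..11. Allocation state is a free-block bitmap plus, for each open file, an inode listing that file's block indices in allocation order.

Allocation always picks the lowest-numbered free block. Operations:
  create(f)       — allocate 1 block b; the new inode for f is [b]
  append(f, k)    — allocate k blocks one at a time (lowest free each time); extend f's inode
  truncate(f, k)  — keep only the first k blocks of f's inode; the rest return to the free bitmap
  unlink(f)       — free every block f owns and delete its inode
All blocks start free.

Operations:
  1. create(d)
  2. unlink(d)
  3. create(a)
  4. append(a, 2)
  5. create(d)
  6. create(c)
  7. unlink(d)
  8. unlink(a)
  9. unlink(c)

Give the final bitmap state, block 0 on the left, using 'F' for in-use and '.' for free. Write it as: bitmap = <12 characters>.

bitmap = ............

[1] create(d) — d=0 (map F...........)
[2] unlink(d) —  (map ............)
[3] create(a) — a=0 (map F...........)
[4] append(a, 2) — a=0,1,2 (map FFF.........)
[5] create(d) — a=0,1,2 d=3 (map FFFF........)
[6] create(c) — a=0,1,2 c=4 d=3 (map FFFFF.......)
[7] unlink(d) — a=0,1,2 c=4 (map FFF.F.......)
[8] unlink(a) — c=4 (map ....F.......)
[9] unlink(c) —  (map ............)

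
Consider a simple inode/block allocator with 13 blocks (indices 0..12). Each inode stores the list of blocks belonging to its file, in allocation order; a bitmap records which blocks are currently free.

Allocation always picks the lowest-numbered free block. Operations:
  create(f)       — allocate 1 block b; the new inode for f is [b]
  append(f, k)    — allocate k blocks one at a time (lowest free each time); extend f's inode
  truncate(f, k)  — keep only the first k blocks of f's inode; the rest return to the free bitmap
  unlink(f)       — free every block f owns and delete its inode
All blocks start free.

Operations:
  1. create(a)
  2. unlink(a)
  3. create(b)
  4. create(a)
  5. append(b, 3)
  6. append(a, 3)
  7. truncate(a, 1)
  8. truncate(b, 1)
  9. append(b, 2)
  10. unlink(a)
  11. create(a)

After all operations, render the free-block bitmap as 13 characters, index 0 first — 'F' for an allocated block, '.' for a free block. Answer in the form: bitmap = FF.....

after create(a) → a:[0]  free=[F............]
after unlink(a) →   free=[.............]
after create(b) → b:[0]  free=[F............]
after create(a) → a:[1], b:[0]  free=[FF...........]
after append(b, 3) → a:[1], b:[0, 2, 3, 4]  free=[FFFFF........]
after append(a, 3) → a:[1, 5, 6, 7], b:[0, 2, 3, 4]  free=[FFFFFFFF.....]
after truncate(a, 1) → a:[1], b:[0, 2, 3, 4]  free=[FFFFF........]
after truncate(b, 1) → a:[1], b:[0]  free=[FF...........]
after append(b, 2) → a:[1], b:[0, 2, 3]  free=[FFFF.........]
after unlink(a) → b:[0, 2, 3]  free=[F.FF.........]
after create(a) → a:[1], b:[0, 2, 3]  free=[FFFF.........]

bitmap = FFFF.........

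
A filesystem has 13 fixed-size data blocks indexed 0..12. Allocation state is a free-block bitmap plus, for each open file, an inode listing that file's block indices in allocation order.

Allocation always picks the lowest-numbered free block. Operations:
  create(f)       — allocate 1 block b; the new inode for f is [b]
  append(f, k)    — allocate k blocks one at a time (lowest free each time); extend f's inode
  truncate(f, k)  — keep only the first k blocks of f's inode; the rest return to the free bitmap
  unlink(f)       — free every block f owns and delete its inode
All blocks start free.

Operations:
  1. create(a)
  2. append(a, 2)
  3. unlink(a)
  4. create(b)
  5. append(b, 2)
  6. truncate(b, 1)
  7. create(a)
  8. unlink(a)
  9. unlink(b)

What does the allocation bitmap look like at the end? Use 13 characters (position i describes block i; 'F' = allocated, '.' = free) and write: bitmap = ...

bitmap = .............

  1. create(a)  ⇒  F............  {a→[0]}
  2. append(a, 2)  ⇒  FFF..........  {a→[0, 1, 2]}
  3. unlink(a)  ⇒  .............  {}
  4. create(b)  ⇒  F............  {b→[0]}
  5. append(b, 2)  ⇒  FFF..........  {b→[0, 1, 2]}
  6. truncate(b, 1)  ⇒  F............  {b→[0]}
  7. create(a)  ⇒  FF...........  {a→[1]; b→[0]}
  8. unlink(a)  ⇒  F............  {b→[0]}
  9. unlink(b)  ⇒  .............  {}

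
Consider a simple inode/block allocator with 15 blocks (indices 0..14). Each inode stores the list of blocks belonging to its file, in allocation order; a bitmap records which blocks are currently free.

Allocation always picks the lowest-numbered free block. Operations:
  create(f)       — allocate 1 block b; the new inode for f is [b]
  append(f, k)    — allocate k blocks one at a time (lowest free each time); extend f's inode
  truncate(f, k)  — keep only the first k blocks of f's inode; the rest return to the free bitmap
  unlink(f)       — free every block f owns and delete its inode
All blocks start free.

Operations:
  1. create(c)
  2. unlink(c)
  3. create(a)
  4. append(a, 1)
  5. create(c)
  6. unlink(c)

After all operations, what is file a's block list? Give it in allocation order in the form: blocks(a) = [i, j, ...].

blocks(a) = [0, 1]

after create(c) → c:[0]  free=[F..............]
after unlink(c) →   free=[...............]
after create(a) → a:[0]  free=[F..............]
after append(a, 1) → a:[0, 1]  free=[FF.............]
after create(c) → a:[0, 1], c:[2]  free=[FFF............]
after unlink(c) → a:[0, 1]  free=[FF.............]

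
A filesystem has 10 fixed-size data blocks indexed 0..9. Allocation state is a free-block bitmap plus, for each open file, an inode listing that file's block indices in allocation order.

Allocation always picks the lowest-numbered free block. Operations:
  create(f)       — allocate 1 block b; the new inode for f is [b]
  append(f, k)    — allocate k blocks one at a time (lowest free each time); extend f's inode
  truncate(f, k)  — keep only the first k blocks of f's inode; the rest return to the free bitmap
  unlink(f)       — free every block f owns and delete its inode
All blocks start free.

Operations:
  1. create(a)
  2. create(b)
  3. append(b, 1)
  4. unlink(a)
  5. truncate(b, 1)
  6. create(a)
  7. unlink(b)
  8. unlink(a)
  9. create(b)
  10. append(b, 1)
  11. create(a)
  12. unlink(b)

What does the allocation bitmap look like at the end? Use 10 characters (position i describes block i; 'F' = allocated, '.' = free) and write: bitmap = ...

bitmap = ..F.......

  1. create(a)  ⇒  F.........  {a→[0]}
  2. create(b)  ⇒  FF........  {a→[0]; b→[1]}
  3. append(b, 1)  ⇒  FFF.......  {a→[0]; b→[1, 2]}
  4. unlink(a)  ⇒  .FF.......  {b→[1, 2]}
  5. truncate(b, 1)  ⇒  .F........  {b→[1]}
  6. create(a)  ⇒  FF........  {a→[0]; b→[1]}
  7. unlink(b)  ⇒  F.........  {a→[0]}
  8. unlink(a)  ⇒  ..........  {}
  9. create(b)  ⇒  F.........  {b→[0]}
  10. append(b, 1)  ⇒  FF........  {b→[0, 1]}
  11. create(a)  ⇒  FFF.......  {a→[2]; b→[0, 1]}
  12. unlink(b)  ⇒  ..F.......  {a→[2]}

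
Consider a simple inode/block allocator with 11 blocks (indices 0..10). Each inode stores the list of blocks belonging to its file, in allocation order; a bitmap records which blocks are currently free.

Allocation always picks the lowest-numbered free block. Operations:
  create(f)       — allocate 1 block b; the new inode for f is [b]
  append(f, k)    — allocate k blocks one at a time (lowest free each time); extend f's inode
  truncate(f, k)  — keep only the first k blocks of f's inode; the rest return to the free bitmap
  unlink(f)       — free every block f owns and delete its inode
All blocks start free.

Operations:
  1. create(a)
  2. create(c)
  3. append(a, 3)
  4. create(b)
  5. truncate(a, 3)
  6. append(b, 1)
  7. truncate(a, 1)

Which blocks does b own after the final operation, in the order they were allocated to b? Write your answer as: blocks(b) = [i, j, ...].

create(a): bitmap=F.......... | a=[0]
create(c): bitmap=FF......... | a=[0] c=[1]
append(a, 3): bitmap=FFFFF...... | a=[0, 2, 3, 4] c=[1]
create(b): bitmap=FFFFFF..... | a=[0, 2, 3, 4] b=[5] c=[1]
truncate(a, 3): bitmap=FFFF.F..... | a=[0, 2, 3] b=[5] c=[1]
append(b, 1): bitmap=FFFFFF..... | a=[0, 2, 3] b=[5, 4] c=[1]
truncate(a, 1): bitmap=FF..FF..... | a=[0] b=[5, 4] c=[1]

blocks(b) = [5, 4]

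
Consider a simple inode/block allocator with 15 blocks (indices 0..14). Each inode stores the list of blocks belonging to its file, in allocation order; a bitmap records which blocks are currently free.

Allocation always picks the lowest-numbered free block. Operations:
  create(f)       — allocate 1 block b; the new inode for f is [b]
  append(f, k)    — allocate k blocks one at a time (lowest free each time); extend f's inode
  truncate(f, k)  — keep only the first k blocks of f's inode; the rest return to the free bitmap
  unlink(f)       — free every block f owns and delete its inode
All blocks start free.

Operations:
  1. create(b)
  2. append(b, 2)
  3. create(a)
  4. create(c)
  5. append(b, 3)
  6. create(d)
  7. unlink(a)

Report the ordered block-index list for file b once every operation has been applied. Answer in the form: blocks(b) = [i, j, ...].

blocks(b) = [0, 1, 2, 5, 6, 7]

after create(b) → b:[0]  free=[F..............]
after append(b, 2) → b:[0, 1, 2]  free=[FFF............]
after create(a) → a:[3], b:[0, 1, 2]  free=[FFFF...........]
after create(c) → a:[3], b:[0, 1, 2], c:[4]  free=[FFFFF..........]
after append(b, 3) → a:[3], b:[0, 1, 2, 5, 6, 7], c:[4]  free=[FFFFFFFF.......]
after create(d) → a:[3], b:[0, 1, 2, 5, 6, 7], c:[4], d:[8]  free=[FFFFFFFFF......]
after unlink(a) → b:[0, 1, 2, 5, 6, 7], c:[4], d:[8]  free=[FFF.FFFFF......]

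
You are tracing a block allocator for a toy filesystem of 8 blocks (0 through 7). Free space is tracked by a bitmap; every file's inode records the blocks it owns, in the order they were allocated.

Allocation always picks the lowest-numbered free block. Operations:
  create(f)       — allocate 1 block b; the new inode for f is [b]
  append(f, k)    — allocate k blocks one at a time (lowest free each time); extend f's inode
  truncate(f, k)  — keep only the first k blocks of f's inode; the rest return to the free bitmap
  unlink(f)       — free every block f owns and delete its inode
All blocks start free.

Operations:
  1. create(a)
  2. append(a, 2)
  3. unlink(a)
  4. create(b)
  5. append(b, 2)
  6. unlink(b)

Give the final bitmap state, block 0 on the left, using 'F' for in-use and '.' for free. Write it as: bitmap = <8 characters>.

[1] create(a) — a=0 (map F.......)
[2] append(a, 2) — a=0,1,2 (map FFF.....)
[3] unlink(a) —  (map ........)
[4] create(b) — b=0 (map F.......)
[5] append(b, 2) — b=0,1,2 (map FFF.....)
[6] unlink(b) —  (map ........)

bitmap = ........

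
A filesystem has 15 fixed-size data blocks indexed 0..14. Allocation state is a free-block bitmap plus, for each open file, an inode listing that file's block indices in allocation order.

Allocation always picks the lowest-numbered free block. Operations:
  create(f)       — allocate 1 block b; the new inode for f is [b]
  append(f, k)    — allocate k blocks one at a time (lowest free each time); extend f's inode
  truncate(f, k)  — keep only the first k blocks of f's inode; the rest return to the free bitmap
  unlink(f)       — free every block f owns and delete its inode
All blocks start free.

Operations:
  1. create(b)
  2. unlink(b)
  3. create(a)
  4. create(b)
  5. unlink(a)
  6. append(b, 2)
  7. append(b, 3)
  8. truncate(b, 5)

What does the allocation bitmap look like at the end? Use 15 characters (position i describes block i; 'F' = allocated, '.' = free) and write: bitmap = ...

[1] create(b) — b=0 (map F..............)
[2] unlink(b) —  (map ...............)
[3] create(a) — a=0 (map F..............)
[4] create(b) — a=0 b=1 (map FF.............)
[5] unlink(a) — b=1 (map .F.............)
[6] append(b, 2) — b=1,0,2 (map FFF............)
[7] append(b, 3) — b=1,0,2,3,4,5 (map FFFFFF.........)
[8] truncate(b, 5) — b=1,0,2,3,4 (map FFFFF..........)

bitmap = FFFFF..........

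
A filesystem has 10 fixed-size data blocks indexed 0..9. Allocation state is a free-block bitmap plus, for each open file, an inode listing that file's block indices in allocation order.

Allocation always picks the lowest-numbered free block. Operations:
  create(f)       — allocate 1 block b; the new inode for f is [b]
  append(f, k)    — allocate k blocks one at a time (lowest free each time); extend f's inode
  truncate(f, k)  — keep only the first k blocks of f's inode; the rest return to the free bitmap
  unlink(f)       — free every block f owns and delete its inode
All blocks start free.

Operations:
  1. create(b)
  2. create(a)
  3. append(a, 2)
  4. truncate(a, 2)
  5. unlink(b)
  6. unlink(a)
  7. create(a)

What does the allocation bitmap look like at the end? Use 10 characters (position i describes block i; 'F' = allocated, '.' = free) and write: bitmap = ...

bitmap = F.........

  1. create(b)  ⇒  F.........  {b→[0]}
  2. create(a)  ⇒  FF........  {a→[1]; b→[0]}
  3. append(a, 2)  ⇒  FFFF......  {a→[1, 2, 3]; b→[0]}
  4. truncate(a, 2)  ⇒  FFF.......  {a→[1, 2]; b→[0]}
  5. unlink(b)  ⇒  .FF.......  {a→[1, 2]}
  6. unlink(a)  ⇒  ..........  {}
  7. create(a)  ⇒  F.........  {a→[0]}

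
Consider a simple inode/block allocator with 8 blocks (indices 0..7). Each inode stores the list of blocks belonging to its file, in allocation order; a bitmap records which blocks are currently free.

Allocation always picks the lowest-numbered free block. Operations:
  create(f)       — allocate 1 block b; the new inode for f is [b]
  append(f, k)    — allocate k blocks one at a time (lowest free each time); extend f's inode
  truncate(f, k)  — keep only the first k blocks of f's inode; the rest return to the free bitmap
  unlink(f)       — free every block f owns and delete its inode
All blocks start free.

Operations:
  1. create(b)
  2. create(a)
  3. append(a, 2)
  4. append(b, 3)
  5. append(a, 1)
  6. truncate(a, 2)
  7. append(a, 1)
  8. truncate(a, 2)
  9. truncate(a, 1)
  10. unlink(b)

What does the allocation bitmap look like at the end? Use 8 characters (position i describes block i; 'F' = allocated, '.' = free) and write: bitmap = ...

bitmap = .F......

create(b): bitmap=F....... | b=[0]
create(a): bitmap=FF...... | a=[1] b=[0]
append(a, 2): bitmap=FFFF.... | a=[1, 2, 3] b=[0]
append(b, 3): bitmap=FFFFFFF. | a=[1, 2, 3] b=[0, 4, 5, 6]
append(a, 1): bitmap=FFFFFFFF | a=[1, 2, 3, 7] b=[0, 4, 5, 6]
truncate(a, 2): bitmap=FFF.FFF. | a=[1, 2] b=[0, 4, 5, 6]
append(a, 1): bitmap=FFFFFFF. | a=[1, 2, 3] b=[0, 4, 5, 6]
truncate(a, 2): bitmap=FFF.FFF. | a=[1, 2] b=[0, 4, 5, 6]
truncate(a, 1): bitmap=FF..FFF. | a=[1] b=[0, 4, 5, 6]
unlink(b): bitmap=.F...... | a=[1]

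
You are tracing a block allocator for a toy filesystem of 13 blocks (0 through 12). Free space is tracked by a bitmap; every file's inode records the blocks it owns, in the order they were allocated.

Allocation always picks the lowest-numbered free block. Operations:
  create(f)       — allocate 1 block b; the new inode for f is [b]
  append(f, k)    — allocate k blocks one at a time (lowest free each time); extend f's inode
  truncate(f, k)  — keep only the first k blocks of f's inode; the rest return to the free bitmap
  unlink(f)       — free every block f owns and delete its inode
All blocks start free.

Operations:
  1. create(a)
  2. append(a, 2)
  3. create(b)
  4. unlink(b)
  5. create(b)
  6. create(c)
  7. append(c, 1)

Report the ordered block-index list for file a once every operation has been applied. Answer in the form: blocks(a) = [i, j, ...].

blocks(a) = [0, 1, 2]

create(a): bitmap=F............ | a=[0]
append(a, 2): bitmap=FFF.......... | a=[0, 1, 2]
create(b): bitmap=FFFF......... | a=[0, 1, 2] b=[3]
unlink(b): bitmap=FFF.......... | a=[0, 1, 2]
create(b): bitmap=FFFF......... | a=[0, 1, 2] b=[3]
create(c): bitmap=FFFFF........ | a=[0, 1, 2] b=[3] c=[4]
append(c, 1): bitmap=FFFFFF....... | a=[0, 1, 2] b=[3] c=[4, 5]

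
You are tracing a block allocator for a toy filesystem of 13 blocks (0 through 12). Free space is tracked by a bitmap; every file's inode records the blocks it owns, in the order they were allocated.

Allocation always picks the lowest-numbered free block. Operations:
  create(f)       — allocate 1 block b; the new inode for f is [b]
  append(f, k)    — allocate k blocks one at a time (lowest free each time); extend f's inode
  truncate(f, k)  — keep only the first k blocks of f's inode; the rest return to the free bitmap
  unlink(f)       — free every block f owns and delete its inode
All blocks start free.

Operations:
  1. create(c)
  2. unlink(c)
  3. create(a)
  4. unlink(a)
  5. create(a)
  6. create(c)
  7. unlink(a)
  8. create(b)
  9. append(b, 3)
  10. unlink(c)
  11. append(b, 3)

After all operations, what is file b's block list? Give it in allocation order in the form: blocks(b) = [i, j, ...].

blocks(b) = [0, 2, 3, 4, 1, 5, 6]

[1] create(c) — c=0 (map F............)
[2] unlink(c) —  (map .............)
[3] create(a) — a=0 (map F............)
[4] unlink(a) —  (map .............)
[5] create(a) — a=0 (map F............)
[6] create(c) — a=0 c=1 (map FF...........)
[7] unlink(a) — c=1 (map .F...........)
[8] create(b) — b=0 c=1 (map FF...........)
[9] append(b, 3) — b=0,2,3,4 c=1 (map FFFFF........)
[10] unlink(c) — b=0,2,3,4 (map F.FFF........)
[11] append(b, 3) — b=0,2,3,4,1,5,6 (map FFFFFFF......)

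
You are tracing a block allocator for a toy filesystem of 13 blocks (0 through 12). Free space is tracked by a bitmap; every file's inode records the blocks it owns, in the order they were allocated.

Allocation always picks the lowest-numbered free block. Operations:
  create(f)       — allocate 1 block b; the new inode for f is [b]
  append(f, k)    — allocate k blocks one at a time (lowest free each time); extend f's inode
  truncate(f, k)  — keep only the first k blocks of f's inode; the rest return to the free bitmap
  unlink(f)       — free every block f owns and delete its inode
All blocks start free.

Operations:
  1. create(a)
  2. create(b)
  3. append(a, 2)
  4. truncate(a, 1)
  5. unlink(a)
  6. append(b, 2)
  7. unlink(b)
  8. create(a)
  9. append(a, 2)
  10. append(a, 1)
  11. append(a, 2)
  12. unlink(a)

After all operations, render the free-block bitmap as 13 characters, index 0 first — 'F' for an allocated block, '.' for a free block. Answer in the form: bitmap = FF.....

bitmap = .............

[1] create(a) — a=0 (map F............)
[2] create(b) — a=0 b=1 (map FF...........)
[3] append(a, 2) — a=0,2,3 b=1 (map FFFF.........)
[4] truncate(a, 1) — a=0 b=1 (map FF...........)
[5] unlink(a) — b=1 (map .F...........)
[6] append(b, 2) — b=1,0,2 (map FFF..........)
[7] unlink(b) —  (map .............)
[8] create(a) — a=0 (map F............)
[9] append(a, 2) — a=0,1,2 (map FFF..........)
[10] append(a, 1) — a=0,1,2,3 (map FFFF.........)
[11] append(a, 2) — a=0,1,2,3,4,5 (map FFFFFF.......)
[12] unlink(a) —  (map .............)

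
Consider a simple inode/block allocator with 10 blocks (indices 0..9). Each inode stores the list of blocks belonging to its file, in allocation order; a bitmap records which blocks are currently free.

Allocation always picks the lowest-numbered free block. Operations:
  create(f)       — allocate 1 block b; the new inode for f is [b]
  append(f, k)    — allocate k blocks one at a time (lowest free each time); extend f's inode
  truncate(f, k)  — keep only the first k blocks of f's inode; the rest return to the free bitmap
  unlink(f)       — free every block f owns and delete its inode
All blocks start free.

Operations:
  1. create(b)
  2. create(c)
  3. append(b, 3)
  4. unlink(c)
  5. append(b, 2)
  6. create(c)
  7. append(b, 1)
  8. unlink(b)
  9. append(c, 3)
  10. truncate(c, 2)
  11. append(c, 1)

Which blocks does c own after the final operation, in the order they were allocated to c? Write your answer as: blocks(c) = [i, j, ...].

  1. create(b)  ⇒  F.........  {b→[0]}
  2. create(c)  ⇒  FF........  {b→[0]; c→[1]}
  3. append(b, 3)  ⇒  FFFFF.....  {b→[0, 2, 3, 4]; c→[1]}
  4. unlink(c)  ⇒  F.FFF.....  {b→[0, 2, 3, 4]}
  5. append(b, 2)  ⇒  FFFFFF....  {b→[0, 2, 3, 4, 1, 5]}
  6. create(c)  ⇒  FFFFFFF...  {b→[0, 2, 3, 4, 1, 5]; c→[6]}
  7. append(b, 1)  ⇒  FFFFFFFF..  {b→[0, 2, 3, 4, 1, 5, 7]; c→[6]}
  8. unlink(b)  ⇒  ......F...  {c→[6]}
  9. append(c, 3)  ⇒  FFF...F...  {c→[6, 0, 1, 2]}
  10. truncate(c, 2)  ⇒  F.....F...  {c→[6, 0]}
  11. append(c, 1)  ⇒  FF....F...  {c→[6, 0, 1]}

blocks(c) = [6, 0, 1]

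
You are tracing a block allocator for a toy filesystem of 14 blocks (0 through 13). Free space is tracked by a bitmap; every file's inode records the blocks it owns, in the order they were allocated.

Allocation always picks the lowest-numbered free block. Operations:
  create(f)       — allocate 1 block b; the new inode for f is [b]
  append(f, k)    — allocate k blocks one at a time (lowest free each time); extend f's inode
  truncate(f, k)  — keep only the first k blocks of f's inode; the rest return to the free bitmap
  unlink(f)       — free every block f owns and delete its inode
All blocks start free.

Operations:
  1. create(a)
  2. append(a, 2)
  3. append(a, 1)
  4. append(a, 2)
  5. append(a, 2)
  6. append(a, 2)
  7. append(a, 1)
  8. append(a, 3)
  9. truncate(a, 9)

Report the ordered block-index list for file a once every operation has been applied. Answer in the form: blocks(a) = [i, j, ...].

blocks(a) = [0, 1, 2, 3, 4, 5, 6, 7, 8]

[1] create(a) — a=0 (map F.............)
[2] append(a, 2) — a=0,1,2 (map FFF...........)
[3] append(a, 1) — a=0,1,2,3 (map FFFF..........)
[4] append(a, 2) — a=0,1,2,3,4,5 (map FFFFFF........)
[5] append(a, 2) — a=0,1,2,3,4,5,6,7 (map FFFFFFFF......)
[6] append(a, 2) — a=0,1,2,3,4,5,6,7,8,9 (map FFFFFFFFFF....)
[7] append(a, 1) — a=0,1,2,3,4,5,6,7,8,9,10 (map FFFFFFFFFFF...)
[8] append(a, 3) — a=0,1,2,3,4,5,6,7,8,9,10,11,12,13 (map FFFFFFFFFFFFFF)
[9] truncate(a, 9) — a=0,1,2,3,4,5,6,7,8 (map FFFFFFFFF.....)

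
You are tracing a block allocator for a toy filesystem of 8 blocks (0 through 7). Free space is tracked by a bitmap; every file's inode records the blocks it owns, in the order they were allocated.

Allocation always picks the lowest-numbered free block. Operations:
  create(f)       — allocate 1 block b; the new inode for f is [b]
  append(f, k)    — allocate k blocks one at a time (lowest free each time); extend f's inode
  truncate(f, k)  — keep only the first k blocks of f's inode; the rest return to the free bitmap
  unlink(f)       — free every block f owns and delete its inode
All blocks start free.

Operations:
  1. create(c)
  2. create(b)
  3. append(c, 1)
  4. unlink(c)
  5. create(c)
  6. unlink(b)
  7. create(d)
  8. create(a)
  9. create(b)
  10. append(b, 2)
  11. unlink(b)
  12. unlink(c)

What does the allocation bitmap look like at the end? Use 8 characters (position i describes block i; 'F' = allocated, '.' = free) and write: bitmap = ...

create(c): bitmap=F....... | c=[0]
create(b): bitmap=FF...... | b=[1] c=[0]
append(c, 1): bitmap=FFF..... | b=[1] c=[0, 2]
unlink(c): bitmap=.F...... | b=[1]
create(c): bitmap=FF...... | b=[1] c=[0]
unlink(b): bitmap=F....... | c=[0]
create(d): bitmap=FF...... | c=[0] d=[1]
create(a): bitmap=FFF..... | a=[2] c=[0] d=[1]
create(b): bitmap=FFFF.... | a=[2] b=[3] c=[0] d=[1]
append(b, 2): bitmap=FFFFFF.. | a=[2] b=[3, 4, 5] c=[0] d=[1]
unlink(b): bitmap=FFF..... | a=[2] c=[0] d=[1]
unlink(c): bitmap=.FF..... | a=[2] d=[1]

bitmap = .FF.....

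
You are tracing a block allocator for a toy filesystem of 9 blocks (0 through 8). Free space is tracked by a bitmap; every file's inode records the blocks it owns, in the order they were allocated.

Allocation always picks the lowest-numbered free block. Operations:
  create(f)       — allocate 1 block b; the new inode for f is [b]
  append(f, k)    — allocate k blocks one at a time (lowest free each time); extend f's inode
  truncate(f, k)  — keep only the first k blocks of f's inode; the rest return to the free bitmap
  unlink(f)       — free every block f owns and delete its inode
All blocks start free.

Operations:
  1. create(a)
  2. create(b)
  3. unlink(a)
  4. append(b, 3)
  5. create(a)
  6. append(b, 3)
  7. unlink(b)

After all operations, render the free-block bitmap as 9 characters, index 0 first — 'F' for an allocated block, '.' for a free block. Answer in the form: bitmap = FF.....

after create(a) → a:[0]  free=[F........]
after create(b) → a:[0], b:[1]  free=[FF.......]
after unlink(a) → b:[1]  free=[.F.......]
after append(b, 3) → b:[1, 0, 2, 3]  free=[FFFF.....]
after create(a) → a:[4], b:[1, 0, 2, 3]  free=[FFFFF....]
after append(b, 3) → a:[4], b:[1, 0, 2, 3, 5, 6, 7]  free=[FFFFFFFF.]
after unlink(b) → a:[4]  free=[....F....]

bitmap = ....F....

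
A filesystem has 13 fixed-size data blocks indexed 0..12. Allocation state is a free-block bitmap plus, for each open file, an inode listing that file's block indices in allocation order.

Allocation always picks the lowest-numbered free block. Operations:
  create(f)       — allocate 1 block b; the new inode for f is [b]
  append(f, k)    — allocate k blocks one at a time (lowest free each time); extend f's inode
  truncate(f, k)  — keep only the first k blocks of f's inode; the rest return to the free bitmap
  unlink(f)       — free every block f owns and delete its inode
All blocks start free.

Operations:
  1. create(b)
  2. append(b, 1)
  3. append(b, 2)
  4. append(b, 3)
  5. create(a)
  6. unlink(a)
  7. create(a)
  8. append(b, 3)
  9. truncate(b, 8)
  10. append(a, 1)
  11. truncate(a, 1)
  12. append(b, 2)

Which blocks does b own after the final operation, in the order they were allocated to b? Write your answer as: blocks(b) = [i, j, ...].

  1. create(b)  ⇒  F............  {b→[0]}
  2. append(b, 1)  ⇒  FF...........  {b→[0, 1]}
  3. append(b, 2)  ⇒  FFFF.........  {b→[0, 1, 2, 3]}
  4. append(b, 3)  ⇒  FFFFFFF......  {b→[0, 1, 2, 3, 4, 5, 6]}
  5. create(a)  ⇒  FFFFFFFF.....  {a→[7]; b→[0, 1, 2, 3, 4, 5, 6]}
  6. unlink(a)  ⇒  FFFFFFF......  {b→[0, 1, 2, 3, 4, 5, 6]}
  7. create(a)  ⇒  FFFFFFFF.....  {a→[7]; b→[0, 1, 2, 3, 4, 5, 6]}
  8. append(b, 3)  ⇒  FFFFFFFFFFF..  {a→[7]; b→[0, 1, 2, 3, 4, 5, 6, 8, 9, 10]}
  9. truncate(b, 8)  ⇒  FFFFFFFFF....  {a→[7]; b→[0, 1, 2, 3, 4, 5, 6, 8]}
  10. append(a, 1)  ⇒  FFFFFFFFFF...  {a→[7, 9]; b→[0, 1, 2, 3, 4, 5, 6, 8]}
  11. truncate(a, 1)  ⇒  FFFFFFFFF....  {a→[7]; b→[0, 1, 2, 3, 4, 5, 6, 8]}
  12. append(b, 2)  ⇒  FFFFFFFFFFF..  {a→[7]; b→[0, 1, 2, 3, 4, 5, 6, 8, 9, 10]}

blocks(b) = [0, 1, 2, 3, 4, 5, 6, 8, 9, 10]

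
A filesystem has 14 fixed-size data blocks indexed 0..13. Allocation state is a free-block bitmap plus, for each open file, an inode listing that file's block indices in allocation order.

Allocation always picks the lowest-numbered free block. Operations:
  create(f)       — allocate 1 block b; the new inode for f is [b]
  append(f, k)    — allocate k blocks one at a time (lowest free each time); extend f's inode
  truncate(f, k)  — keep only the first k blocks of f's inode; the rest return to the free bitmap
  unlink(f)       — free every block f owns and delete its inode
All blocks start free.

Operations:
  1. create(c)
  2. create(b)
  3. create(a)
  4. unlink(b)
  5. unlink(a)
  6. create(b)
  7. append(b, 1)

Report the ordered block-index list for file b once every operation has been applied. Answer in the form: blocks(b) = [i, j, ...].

create(c): bitmap=F............. | c=[0]
create(b): bitmap=FF............ | b=[1] c=[0]
create(a): bitmap=FFF........... | a=[2] b=[1] c=[0]
unlink(b): bitmap=F.F........... | a=[2] c=[0]
unlink(a): bitmap=F............. | c=[0]
create(b): bitmap=FF............ | b=[1] c=[0]
append(b, 1): bitmap=FFF........... | b=[1, 2] c=[0]

blocks(b) = [1, 2]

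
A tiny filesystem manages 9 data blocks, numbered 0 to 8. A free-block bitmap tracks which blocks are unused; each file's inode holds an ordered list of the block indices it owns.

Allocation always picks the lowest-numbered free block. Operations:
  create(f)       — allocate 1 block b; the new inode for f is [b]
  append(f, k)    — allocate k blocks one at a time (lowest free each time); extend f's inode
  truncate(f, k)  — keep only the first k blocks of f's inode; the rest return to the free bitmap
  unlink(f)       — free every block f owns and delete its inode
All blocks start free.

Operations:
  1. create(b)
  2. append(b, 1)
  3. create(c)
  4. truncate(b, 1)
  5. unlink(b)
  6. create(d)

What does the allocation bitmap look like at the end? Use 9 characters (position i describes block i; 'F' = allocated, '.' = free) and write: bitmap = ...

  1. create(b)  ⇒  F........  {b→[0]}
  2. append(b, 1)  ⇒  FF.......  {b→[0, 1]}
  3. create(c)  ⇒  FFF......  {b→[0, 1]; c→[2]}
  4. truncate(b, 1)  ⇒  F.F......  {b→[0]; c→[2]}
  5. unlink(b)  ⇒  ..F......  {c→[2]}
  6. create(d)  ⇒  F.F......  {c→[2]; d→[0]}

bitmap = F.F......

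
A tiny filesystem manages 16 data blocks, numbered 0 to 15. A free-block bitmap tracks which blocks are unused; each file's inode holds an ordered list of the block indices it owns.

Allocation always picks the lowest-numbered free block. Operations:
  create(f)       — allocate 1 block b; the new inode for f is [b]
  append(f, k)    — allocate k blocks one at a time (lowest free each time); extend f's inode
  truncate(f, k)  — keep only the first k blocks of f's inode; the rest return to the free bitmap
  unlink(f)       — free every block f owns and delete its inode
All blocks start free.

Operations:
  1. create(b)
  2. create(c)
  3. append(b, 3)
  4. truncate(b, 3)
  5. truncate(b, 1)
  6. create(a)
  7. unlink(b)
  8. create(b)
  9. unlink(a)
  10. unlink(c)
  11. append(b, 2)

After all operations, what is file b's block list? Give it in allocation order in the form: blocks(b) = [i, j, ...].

after create(b) → b:[0]  free=[F...............]
after create(c) → b:[0], c:[1]  free=[FF..............]
after append(b, 3) → b:[0, 2, 3, 4], c:[1]  free=[FFFFF...........]
after truncate(b, 3) → b:[0, 2, 3], c:[1]  free=[FFFF............]
after truncate(b, 1) → b:[0], c:[1]  free=[FF..............]
after create(a) → a:[2], b:[0], c:[1]  free=[FFF.............]
after unlink(b) → a:[2], c:[1]  free=[.FF.............]
after create(b) → a:[2], b:[0], c:[1]  free=[FFF.............]
after unlink(a) → b:[0], c:[1]  free=[FF..............]
after unlink(c) → b:[0]  free=[F...............]
after append(b, 2) → b:[0, 1, 2]  free=[FFF.............]

blocks(b) = [0, 1, 2]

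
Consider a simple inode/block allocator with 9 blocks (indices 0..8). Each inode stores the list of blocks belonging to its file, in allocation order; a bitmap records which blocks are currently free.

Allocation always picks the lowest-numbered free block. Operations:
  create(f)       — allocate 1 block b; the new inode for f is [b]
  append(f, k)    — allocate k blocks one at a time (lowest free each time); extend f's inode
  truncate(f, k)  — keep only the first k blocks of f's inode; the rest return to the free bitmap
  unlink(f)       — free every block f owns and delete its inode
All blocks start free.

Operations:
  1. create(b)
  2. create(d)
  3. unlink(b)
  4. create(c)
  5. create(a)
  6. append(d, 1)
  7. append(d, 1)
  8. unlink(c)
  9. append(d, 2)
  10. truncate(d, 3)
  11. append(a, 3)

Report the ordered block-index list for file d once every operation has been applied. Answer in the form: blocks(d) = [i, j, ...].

blocks(d) = [1, 3, 4]

create(b): bitmap=F........ | b=[0]
create(d): bitmap=FF....... | b=[0] d=[1]
unlink(b): bitmap=.F....... | d=[1]
create(c): bitmap=FF....... | c=[0] d=[1]
create(a): bitmap=FFF...... | a=[2] c=[0] d=[1]
append(d, 1): bitmap=FFFF..... | a=[2] c=[0] d=[1, 3]
append(d, 1): bitmap=FFFFF.... | a=[2] c=[0] d=[1, 3, 4]
unlink(c): bitmap=.FFFF.... | a=[2] d=[1, 3, 4]
append(d, 2): bitmap=FFFFFF... | a=[2] d=[1, 3, 4, 0, 5]
truncate(d, 3): bitmap=.FFFF.... | a=[2] d=[1, 3, 4]
append(a, 3): bitmap=FFFFFFF.. | a=[2, 0, 5, 6] d=[1, 3, 4]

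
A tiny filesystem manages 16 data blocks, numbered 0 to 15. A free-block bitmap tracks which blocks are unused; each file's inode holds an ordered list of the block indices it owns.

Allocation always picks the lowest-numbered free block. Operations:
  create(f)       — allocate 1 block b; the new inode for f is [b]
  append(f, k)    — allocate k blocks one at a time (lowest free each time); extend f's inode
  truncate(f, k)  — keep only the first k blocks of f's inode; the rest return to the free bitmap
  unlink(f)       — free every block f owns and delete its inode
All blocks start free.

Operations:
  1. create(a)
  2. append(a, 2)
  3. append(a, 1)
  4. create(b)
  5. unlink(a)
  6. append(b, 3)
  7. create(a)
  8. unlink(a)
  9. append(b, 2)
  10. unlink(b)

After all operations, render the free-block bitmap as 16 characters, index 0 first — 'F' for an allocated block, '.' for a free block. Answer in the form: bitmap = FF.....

bitmap = ................

[1] create(a) — a=0 (map F...............)
[2] append(a, 2) — a=0,1,2 (map FFF.............)
[3] append(a, 1) — a=0,1,2,3 (map FFFF............)
[4] create(b) — a=0,1,2,3 b=4 (map FFFFF...........)
[5] unlink(a) — b=4 (map ....F...........)
[6] append(b, 3) — b=4,0,1,2 (map FFF.F...........)
[7] create(a) — a=3 b=4,0,1,2 (map FFFFF...........)
[8] unlink(a) — b=4,0,1,2 (map FFF.F...........)
[9] append(b, 2) — b=4,0,1,2,3,5 (map FFFFFF..........)
[10] unlink(b) —  (map ................)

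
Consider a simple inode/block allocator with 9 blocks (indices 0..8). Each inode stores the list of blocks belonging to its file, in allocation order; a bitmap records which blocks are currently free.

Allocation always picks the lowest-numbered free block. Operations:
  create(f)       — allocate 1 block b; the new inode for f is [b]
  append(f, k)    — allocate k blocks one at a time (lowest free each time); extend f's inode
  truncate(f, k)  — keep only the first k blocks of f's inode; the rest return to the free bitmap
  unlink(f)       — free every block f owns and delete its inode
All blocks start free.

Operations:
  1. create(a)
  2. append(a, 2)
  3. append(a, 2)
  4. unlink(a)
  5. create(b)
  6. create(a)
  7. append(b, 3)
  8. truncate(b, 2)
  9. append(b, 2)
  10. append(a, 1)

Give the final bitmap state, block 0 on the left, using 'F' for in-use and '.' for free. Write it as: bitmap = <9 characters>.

bitmap = FFFFFF...

  1. create(a)  ⇒  F........  {a→[0]}
  2. append(a, 2)  ⇒  FFF......  {a→[0, 1, 2]}
  3. append(a, 2)  ⇒  FFFFF....  {a→[0, 1, 2, 3, 4]}
  4. unlink(a)  ⇒  .........  {}
  5. create(b)  ⇒  F........  {b→[0]}
  6. create(a)  ⇒  FF.......  {a→[1]; b→[0]}
  7. append(b, 3)  ⇒  FFFFF....  {a→[1]; b→[0, 2, 3, 4]}
  8. truncate(b, 2)  ⇒  FFF......  {a→[1]; b→[0, 2]}
  9. append(b, 2)  ⇒  FFFFF....  {a→[1]; b→[0, 2, 3, 4]}
  10. append(a, 1)  ⇒  FFFFFF...  {a→[1, 5]; b→[0, 2, 3, 4]}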